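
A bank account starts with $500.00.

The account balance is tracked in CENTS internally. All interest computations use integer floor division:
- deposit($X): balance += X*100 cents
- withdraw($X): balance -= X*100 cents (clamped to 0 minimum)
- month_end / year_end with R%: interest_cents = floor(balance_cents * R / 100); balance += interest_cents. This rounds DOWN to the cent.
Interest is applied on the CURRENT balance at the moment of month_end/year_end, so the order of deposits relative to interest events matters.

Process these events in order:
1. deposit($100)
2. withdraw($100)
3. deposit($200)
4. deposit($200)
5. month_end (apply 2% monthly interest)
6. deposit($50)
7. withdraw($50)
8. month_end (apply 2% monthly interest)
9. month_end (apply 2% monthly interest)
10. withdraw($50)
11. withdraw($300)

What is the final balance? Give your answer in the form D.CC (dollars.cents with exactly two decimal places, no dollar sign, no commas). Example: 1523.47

Answer: 605.08

Derivation:
After 1 (deposit($100)): balance=$600.00 total_interest=$0.00
After 2 (withdraw($100)): balance=$500.00 total_interest=$0.00
After 3 (deposit($200)): balance=$700.00 total_interest=$0.00
After 4 (deposit($200)): balance=$900.00 total_interest=$0.00
After 5 (month_end (apply 2% monthly interest)): balance=$918.00 total_interest=$18.00
After 6 (deposit($50)): balance=$968.00 total_interest=$18.00
After 7 (withdraw($50)): balance=$918.00 total_interest=$18.00
After 8 (month_end (apply 2% monthly interest)): balance=$936.36 total_interest=$36.36
After 9 (month_end (apply 2% monthly interest)): balance=$955.08 total_interest=$55.08
After 10 (withdraw($50)): balance=$905.08 total_interest=$55.08
After 11 (withdraw($300)): balance=$605.08 total_interest=$55.08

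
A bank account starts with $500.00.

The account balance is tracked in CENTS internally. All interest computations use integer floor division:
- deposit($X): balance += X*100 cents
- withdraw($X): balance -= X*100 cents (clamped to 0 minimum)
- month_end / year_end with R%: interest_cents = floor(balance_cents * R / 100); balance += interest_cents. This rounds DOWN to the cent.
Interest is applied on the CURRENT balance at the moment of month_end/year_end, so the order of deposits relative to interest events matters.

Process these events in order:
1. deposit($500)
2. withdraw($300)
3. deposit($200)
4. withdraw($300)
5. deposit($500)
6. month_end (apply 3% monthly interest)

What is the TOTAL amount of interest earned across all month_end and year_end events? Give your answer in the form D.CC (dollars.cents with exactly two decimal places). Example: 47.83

After 1 (deposit($500)): balance=$1000.00 total_interest=$0.00
After 2 (withdraw($300)): balance=$700.00 total_interest=$0.00
After 3 (deposit($200)): balance=$900.00 total_interest=$0.00
After 4 (withdraw($300)): balance=$600.00 total_interest=$0.00
After 5 (deposit($500)): balance=$1100.00 total_interest=$0.00
After 6 (month_end (apply 3% monthly interest)): balance=$1133.00 total_interest=$33.00

Answer: 33.00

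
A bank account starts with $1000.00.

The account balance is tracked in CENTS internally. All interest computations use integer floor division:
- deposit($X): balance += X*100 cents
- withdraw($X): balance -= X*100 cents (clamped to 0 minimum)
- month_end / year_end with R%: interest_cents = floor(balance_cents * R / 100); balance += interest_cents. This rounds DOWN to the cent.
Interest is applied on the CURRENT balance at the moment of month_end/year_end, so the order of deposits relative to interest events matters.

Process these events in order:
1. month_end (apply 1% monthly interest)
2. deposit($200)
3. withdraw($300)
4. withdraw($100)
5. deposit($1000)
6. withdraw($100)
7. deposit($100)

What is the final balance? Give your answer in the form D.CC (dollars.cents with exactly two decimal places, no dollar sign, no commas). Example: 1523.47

After 1 (month_end (apply 1% monthly interest)): balance=$1010.00 total_interest=$10.00
After 2 (deposit($200)): balance=$1210.00 total_interest=$10.00
After 3 (withdraw($300)): balance=$910.00 total_interest=$10.00
After 4 (withdraw($100)): balance=$810.00 total_interest=$10.00
After 5 (deposit($1000)): balance=$1810.00 total_interest=$10.00
After 6 (withdraw($100)): balance=$1710.00 total_interest=$10.00
After 7 (deposit($100)): balance=$1810.00 total_interest=$10.00

Answer: 1810.00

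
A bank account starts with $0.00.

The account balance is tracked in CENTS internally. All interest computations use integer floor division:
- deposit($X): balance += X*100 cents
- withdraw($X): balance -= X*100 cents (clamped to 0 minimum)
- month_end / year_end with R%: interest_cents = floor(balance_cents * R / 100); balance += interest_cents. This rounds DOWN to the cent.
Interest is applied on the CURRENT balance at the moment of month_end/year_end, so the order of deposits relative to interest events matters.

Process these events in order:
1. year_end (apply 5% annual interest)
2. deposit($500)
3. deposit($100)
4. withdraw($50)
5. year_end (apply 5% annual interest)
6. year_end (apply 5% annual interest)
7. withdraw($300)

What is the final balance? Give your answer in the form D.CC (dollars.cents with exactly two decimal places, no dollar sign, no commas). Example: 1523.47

After 1 (year_end (apply 5% annual interest)): balance=$0.00 total_interest=$0.00
After 2 (deposit($500)): balance=$500.00 total_interest=$0.00
After 3 (deposit($100)): balance=$600.00 total_interest=$0.00
After 4 (withdraw($50)): balance=$550.00 total_interest=$0.00
After 5 (year_end (apply 5% annual interest)): balance=$577.50 total_interest=$27.50
After 6 (year_end (apply 5% annual interest)): balance=$606.37 total_interest=$56.37
After 7 (withdraw($300)): balance=$306.37 total_interest=$56.37

Answer: 306.37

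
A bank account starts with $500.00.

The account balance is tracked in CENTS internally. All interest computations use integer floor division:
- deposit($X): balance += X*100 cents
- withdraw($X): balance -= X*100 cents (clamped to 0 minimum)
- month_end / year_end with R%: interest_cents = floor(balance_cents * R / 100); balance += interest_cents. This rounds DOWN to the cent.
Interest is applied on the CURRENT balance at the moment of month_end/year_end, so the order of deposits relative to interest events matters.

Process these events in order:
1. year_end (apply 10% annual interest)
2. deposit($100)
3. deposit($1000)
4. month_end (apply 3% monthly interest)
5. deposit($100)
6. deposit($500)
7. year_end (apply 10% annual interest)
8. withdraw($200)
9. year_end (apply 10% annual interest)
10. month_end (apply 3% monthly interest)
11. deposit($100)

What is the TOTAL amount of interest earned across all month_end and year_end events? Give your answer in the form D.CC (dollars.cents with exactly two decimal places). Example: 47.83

After 1 (year_end (apply 10% annual interest)): balance=$550.00 total_interest=$50.00
After 2 (deposit($100)): balance=$650.00 total_interest=$50.00
After 3 (deposit($1000)): balance=$1650.00 total_interest=$50.00
After 4 (month_end (apply 3% monthly interest)): balance=$1699.50 total_interest=$99.50
After 5 (deposit($100)): balance=$1799.50 total_interest=$99.50
After 6 (deposit($500)): balance=$2299.50 total_interest=$99.50
After 7 (year_end (apply 10% annual interest)): balance=$2529.45 total_interest=$329.45
After 8 (withdraw($200)): balance=$2329.45 total_interest=$329.45
After 9 (year_end (apply 10% annual interest)): balance=$2562.39 total_interest=$562.39
After 10 (month_end (apply 3% monthly interest)): balance=$2639.26 total_interest=$639.26
After 11 (deposit($100)): balance=$2739.26 total_interest=$639.26

Answer: 639.26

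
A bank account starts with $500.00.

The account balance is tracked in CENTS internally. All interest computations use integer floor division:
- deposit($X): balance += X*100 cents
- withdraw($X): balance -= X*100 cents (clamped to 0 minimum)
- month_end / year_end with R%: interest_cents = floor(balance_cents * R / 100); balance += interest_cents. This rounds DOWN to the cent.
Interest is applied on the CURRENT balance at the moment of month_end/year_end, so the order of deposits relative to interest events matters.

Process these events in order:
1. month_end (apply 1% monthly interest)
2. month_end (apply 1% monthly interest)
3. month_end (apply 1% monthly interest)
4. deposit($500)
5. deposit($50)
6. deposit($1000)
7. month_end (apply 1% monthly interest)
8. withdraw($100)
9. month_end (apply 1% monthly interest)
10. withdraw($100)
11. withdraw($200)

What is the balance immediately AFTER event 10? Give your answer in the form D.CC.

Answer: 1905.65

Derivation:
After 1 (month_end (apply 1% monthly interest)): balance=$505.00 total_interest=$5.00
After 2 (month_end (apply 1% monthly interest)): balance=$510.05 total_interest=$10.05
After 3 (month_end (apply 1% monthly interest)): balance=$515.15 total_interest=$15.15
After 4 (deposit($500)): balance=$1015.15 total_interest=$15.15
After 5 (deposit($50)): balance=$1065.15 total_interest=$15.15
After 6 (deposit($1000)): balance=$2065.15 total_interest=$15.15
After 7 (month_end (apply 1% monthly interest)): balance=$2085.80 total_interest=$35.80
After 8 (withdraw($100)): balance=$1985.80 total_interest=$35.80
After 9 (month_end (apply 1% monthly interest)): balance=$2005.65 total_interest=$55.65
After 10 (withdraw($100)): balance=$1905.65 total_interest=$55.65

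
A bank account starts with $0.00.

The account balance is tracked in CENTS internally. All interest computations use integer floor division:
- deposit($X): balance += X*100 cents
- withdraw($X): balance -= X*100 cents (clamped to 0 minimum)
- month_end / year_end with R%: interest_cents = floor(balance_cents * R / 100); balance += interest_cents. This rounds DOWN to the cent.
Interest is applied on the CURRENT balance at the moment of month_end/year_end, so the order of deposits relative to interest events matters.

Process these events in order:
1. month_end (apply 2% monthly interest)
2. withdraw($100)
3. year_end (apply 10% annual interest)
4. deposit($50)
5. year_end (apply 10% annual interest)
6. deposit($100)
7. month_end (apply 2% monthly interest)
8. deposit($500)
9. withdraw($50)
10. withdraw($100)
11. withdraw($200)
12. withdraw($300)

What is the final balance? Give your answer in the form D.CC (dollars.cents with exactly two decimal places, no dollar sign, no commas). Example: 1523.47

Answer: 8.10

Derivation:
After 1 (month_end (apply 2% monthly interest)): balance=$0.00 total_interest=$0.00
After 2 (withdraw($100)): balance=$0.00 total_interest=$0.00
After 3 (year_end (apply 10% annual interest)): balance=$0.00 total_interest=$0.00
After 4 (deposit($50)): balance=$50.00 total_interest=$0.00
After 5 (year_end (apply 10% annual interest)): balance=$55.00 total_interest=$5.00
After 6 (deposit($100)): balance=$155.00 total_interest=$5.00
After 7 (month_end (apply 2% monthly interest)): balance=$158.10 total_interest=$8.10
After 8 (deposit($500)): balance=$658.10 total_interest=$8.10
After 9 (withdraw($50)): balance=$608.10 total_interest=$8.10
After 10 (withdraw($100)): balance=$508.10 total_interest=$8.10
After 11 (withdraw($200)): balance=$308.10 total_interest=$8.10
After 12 (withdraw($300)): balance=$8.10 total_interest=$8.10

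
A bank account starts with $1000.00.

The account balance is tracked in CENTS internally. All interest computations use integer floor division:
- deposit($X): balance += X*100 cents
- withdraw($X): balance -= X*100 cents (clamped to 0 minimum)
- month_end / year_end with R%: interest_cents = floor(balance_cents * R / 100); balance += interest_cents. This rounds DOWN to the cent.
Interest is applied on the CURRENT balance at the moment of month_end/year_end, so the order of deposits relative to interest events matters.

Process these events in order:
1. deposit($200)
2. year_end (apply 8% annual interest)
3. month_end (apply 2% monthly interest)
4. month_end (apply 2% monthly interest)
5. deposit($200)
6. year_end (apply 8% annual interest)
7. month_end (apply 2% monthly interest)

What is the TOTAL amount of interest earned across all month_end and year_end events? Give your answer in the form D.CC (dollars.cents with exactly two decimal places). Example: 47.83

After 1 (deposit($200)): balance=$1200.00 total_interest=$0.00
After 2 (year_end (apply 8% annual interest)): balance=$1296.00 total_interest=$96.00
After 3 (month_end (apply 2% monthly interest)): balance=$1321.92 total_interest=$121.92
After 4 (month_end (apply 2% monthly interest)): balance=$1348.35 total_interest=$148.35
After 5 (deposit($200)): balance=$1548.35 total_interest=$148.35
After 6 (year_end (apply 8% annual interest)): balance=$1672.21 total_interest=$272.21
After 7 (month_end (apply 2% monthly interest)): balance=$1705.65 total_interest=$305.65

Answer: 305.65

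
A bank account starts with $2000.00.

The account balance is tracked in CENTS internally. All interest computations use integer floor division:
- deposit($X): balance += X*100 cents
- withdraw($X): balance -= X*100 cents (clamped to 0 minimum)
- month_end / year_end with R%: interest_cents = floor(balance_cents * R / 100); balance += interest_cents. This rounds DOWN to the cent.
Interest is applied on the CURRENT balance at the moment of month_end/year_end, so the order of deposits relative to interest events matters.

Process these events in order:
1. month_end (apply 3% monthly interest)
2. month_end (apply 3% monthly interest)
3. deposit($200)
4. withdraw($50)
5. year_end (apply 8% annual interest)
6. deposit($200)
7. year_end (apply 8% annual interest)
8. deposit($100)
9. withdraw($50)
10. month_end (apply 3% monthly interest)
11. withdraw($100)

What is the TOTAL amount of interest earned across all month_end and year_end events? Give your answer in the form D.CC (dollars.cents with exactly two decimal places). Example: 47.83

After 1 (month_end (apply 3% monthly interest)): balance=$2060.00 total_interest=$60.00
After 2 (month_end (apply 3% monthly interest)): balance=$2121.80 total_interest=$121.80
After 3 (deposit($200)): balance=$2321.80 total_interest=$121.80
After 4 (withdraw($50)): balance=$2271.80 total_interest=$121.80
After 5 (year_end (apply 8% annual interest)): balance=$2453.54 total_interest=$303.54
After 6 (deposit($200)): balance=$2653.54 total_interest=$303.54
After 7 (year_end (apply 8% annual interest)): balance=$2865.82 total_interest=$515.82
After 8 (deposit($100)): balance=$2965.82 total_interest=$515.82
After 9 (withdraw($50)): balance=$2915.82 total_interest=$515.82
After 10 (month_end (apply 3% monthly interest)): balance=$3003.29 total_interest=$603.29
After 11 (withdraw($100)): balance=$2903.29 total_interest=$603.29

Answer: 603.29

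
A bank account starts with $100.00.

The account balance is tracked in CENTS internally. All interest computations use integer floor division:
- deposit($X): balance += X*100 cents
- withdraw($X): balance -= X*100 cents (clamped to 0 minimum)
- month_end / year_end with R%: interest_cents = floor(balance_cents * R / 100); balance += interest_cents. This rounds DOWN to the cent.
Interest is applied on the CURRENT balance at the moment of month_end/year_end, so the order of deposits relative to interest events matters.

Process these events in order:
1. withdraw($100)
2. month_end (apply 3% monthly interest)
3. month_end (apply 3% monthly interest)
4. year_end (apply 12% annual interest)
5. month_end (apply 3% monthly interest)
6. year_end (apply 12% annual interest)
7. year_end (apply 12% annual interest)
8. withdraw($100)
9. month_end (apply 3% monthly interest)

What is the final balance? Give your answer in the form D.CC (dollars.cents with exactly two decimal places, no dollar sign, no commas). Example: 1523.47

Answer: 0.00

Derivation:
After 1 (withdraw($100)): balance=$0.00 total_interest=$0.00
After 2 (month_end (apply 3% monthly interest)): balance=$0.00 total_interest=$0.00
After 3 (month_end (apply 3% monthly interest)): balance=$0.00 total_interest=$0.00
After 4 (year_end (apply 12% annual interest)): balance=$0.00 total_interest=$0.00
After 5 (month_end (apply 3% monthly interest)): balance=$0.00 total_interest=$0.00
After 6 (year_end (apply 12% annual interest)): balance=$0.00 total_interest=$0.00
After 7 (year_end (apply 12% annual interest)): balance=$0.00 total_interest=$0.00
After 8 (withdraw($100)): balance=$0.00 total_interest=$0.00
After 9 (month_end (apply 3% monthly interest)): balance=$0.00 total_interest=$0.00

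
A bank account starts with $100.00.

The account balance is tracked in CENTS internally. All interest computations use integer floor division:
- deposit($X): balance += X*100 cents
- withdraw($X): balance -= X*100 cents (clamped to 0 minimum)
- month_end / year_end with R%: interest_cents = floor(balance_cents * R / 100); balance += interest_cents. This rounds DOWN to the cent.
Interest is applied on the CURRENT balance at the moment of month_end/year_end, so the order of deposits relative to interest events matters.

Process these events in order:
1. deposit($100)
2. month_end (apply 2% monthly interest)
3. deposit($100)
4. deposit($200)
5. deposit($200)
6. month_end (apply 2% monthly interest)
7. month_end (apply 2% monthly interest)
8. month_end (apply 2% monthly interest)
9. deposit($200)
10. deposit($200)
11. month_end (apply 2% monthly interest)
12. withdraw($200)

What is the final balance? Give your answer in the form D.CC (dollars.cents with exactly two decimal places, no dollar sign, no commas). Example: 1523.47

Answer: 970.02

Derivation:
After 1 (deposit($100)): balance=$200.00 total_interest=$0.00
After 2 (month_end (apply 2% monthly interest)): balance=$204.00 total_interest=$4.00
After 3 (deposit($100)): balance=$304.00 total_interest=$4.00
After 4 (deposit($200)): balance=$504.00 total_interest=$4.00
After 5 (deposit($200)): balance=$704.00 total_interest=$4.00
After 6 (month_end (apply 2% monthly interest)): balance=$718.08 total_interest=$18.08
After 7 (month_end (apply 2% monthly interest)): balance=$732.44 total_interest=$32.44
After 8 (month_end (apply 2% monthly interest)): balance=$747.08 total_interest=$47.08
After 9 (deposit($200)): balance=$947.08 total_interest=$47.08
After 10 (deposit($200)): balance=$1147.08 total_interest=$47.08
After 11 (month_end (apply 2% monthly interest)): balance=$1170.02 total_interest=$70.02
After 12 (withdraw($200)): balance=$970.02 total_interest=$70.02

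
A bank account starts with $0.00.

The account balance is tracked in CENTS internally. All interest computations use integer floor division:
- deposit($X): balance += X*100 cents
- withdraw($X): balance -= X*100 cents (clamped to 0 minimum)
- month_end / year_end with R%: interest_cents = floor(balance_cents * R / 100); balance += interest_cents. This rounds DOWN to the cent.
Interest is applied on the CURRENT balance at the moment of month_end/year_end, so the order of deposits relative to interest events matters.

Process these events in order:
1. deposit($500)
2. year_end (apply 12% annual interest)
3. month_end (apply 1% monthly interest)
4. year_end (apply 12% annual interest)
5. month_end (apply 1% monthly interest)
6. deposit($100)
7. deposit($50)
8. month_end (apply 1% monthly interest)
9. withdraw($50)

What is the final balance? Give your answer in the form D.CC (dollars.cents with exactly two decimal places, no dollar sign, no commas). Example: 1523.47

After 1 (deposit($500)): balance=$500.00 total_interest=$0.00
After 2 (year_end (apply 12% annual interest)): balance=$560.00 total_interest=$60.00
After 3 (month_end (apply 1% monthly interest)): balance=$565.60 total_interest=$65.60
After 4 (year_end (apply 12% annual interest)): balance=$633.47 total_interest=$133.47
After 5 (month_end (apply 1% monthly interest)): balance=$639.80 total_interest=$139.80
After 6 (deposit($100)): balance=$739.80 total_interest=$139.80
After 7 (deposit($50)): balance=$789.80 total_interest=$139.80
After 8 (month_end (apply 1% monthly interest)): balance=$797.69 total_interest=$147.69
After 9 (withdraw($50)): balance=$747.69 total_interest=$147.69

Answer: 747.69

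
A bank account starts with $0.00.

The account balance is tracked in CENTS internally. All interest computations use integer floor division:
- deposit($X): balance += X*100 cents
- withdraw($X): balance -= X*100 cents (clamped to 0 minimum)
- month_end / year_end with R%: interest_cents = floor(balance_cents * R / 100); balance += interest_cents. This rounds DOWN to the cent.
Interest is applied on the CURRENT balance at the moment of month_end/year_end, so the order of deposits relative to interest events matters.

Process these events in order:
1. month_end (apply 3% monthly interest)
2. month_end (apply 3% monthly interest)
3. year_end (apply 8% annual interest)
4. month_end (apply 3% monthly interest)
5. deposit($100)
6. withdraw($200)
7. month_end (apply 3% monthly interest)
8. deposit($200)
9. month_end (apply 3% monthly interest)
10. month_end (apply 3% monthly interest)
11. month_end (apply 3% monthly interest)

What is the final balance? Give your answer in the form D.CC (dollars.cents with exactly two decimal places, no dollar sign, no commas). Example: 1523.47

Answer: 218.54

Derivation:
After 1 (month_end (apply 3% monthly interest)): balance=$0.00 total_interest=$0.00
After 2 (month_end (apply 3% monthly interest)): balance=$0.00 total_interest=$0.00
After 3 (year_end (apply 8% annual interest)): balance=$0.00 total_interest=$0.00
After 4 (month_end (apply 3% monthly interest)): balance=$0.00 total_interest=$0.00
After 5 (deposit($100)): balance=$100.00 total_interest=$0.00
After 6 (withdraw($200)): balance=$0.00 total_interest=$0.00
After 7 (month_end (apply 3% monthly interest)): balance=$0.00 total_interest=$0.00
After 8 (deposit($200)): balance=$200.00 total_interest=$0.00
After 9 (month_end (apply 3% monthly interest)): balance=$206.00 total_interest=$6.00
After 10 (month_end (apply 3% monthly interest)): balance=$212.18 total_interest=$12.18
After 11 (month_end (apply 3% monthly interest)): balance=$218.54 total_interest=$18.54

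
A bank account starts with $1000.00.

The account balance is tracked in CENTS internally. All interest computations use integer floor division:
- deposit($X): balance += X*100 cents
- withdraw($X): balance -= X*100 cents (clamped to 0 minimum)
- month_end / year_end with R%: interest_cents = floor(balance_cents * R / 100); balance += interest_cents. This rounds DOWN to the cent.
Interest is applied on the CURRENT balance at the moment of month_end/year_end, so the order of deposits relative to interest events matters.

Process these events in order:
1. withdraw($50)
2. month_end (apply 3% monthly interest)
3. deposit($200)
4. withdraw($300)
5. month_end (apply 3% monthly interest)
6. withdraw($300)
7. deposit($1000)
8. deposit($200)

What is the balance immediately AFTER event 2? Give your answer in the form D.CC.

Answer: 978.50

Derivation:
After 1 (withdraw($50)): balance=$950.00 total_interest=$0.00
After 2 (month_end (apply 3% monthly interest)): balance=$978.50 total_interest=$28.50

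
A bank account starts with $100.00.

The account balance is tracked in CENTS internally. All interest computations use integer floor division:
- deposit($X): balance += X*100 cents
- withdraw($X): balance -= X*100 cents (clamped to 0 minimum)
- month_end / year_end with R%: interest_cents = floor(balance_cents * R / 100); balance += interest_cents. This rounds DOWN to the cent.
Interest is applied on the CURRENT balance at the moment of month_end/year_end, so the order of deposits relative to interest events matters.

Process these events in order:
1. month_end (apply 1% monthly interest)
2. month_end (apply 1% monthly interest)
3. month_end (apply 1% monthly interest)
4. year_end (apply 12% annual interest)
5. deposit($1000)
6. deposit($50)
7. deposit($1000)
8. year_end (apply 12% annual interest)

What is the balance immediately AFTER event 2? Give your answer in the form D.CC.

After 1 (month_end (apply 1% monthly interest)): balance=$101.00 total_interest=$1.00
After 2 (month_end (apply 1% monthly interest)): balance=$102.01 total_interest=$2.01

Answer: 102.01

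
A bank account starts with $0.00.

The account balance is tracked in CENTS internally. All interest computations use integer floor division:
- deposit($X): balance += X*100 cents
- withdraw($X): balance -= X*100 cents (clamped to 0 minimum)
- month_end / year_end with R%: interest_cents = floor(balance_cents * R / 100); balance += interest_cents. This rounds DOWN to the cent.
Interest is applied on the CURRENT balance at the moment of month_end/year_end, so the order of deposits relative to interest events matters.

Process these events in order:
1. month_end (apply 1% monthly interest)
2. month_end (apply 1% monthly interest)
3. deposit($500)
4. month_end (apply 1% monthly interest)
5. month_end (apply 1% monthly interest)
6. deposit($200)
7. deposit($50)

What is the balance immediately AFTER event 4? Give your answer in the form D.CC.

After 1 (month_end (apply 1% monthly interest)): balance=$0.00 total_interest=$0.00
After 2 (month_end (apply 1% monthly interest)): balance=$0.00 total_interest=$0.00
After 3 (deposit($500)): balance=$500.00 total_interest=$0.00
After 4 (month_end (apply 1% monthly interest)): balance=$505.00 total_interest=$5.00

Answer: 505.00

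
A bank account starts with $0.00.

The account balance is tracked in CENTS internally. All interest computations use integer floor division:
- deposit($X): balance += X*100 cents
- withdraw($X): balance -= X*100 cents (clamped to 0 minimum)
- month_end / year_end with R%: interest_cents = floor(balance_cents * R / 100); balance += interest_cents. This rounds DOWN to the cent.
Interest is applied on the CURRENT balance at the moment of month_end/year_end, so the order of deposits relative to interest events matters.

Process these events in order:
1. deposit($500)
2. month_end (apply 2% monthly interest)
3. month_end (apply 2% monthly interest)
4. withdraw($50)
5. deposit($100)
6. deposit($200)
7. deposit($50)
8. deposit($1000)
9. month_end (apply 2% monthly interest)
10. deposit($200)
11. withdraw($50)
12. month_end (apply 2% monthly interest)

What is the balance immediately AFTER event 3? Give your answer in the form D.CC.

After 1 (deposit($500)): balance=$500.00 total_interest=$0.00
After 2 (month_end (apply 2% monthly interest)): balance=$510.00 total_interest=$10.00
After 3 (month_end (apply 2% monthly interest)): balance=$520.20 total_interest=$20.20

Answer: 520.20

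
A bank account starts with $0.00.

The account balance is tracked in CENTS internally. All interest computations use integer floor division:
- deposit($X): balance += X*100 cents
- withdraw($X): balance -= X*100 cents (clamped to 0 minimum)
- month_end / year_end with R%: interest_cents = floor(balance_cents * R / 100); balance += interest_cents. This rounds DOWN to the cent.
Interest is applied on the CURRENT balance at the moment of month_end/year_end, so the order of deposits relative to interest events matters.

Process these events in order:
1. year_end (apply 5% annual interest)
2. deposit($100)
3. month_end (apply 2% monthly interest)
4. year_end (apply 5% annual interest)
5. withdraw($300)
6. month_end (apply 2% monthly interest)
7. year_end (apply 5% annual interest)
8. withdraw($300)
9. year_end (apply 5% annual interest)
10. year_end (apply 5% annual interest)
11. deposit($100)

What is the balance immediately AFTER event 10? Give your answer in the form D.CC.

After 1 (year_end (apply 5% annual interest)): balance=$0.00 total_interest=$0.00
After 2 (deposit($100)): balance=$100.00 total_interest=$0.00
After 3 (month_end (apply 2% monthly interest)): balance=$102.00 total_interest=$2.00
After 4 (year_end (apply 5% annual interest)): balance=$107.10 total_interest=$7.10
After 5 (withdraw($300)): balance=$0.00 total_interest=$7.10
After 6 (month_end (apply 2% monthly interest)): balance=$0.00 total_interest=$7.10
After 7 (year_end (apply 5% annual interest)): balance=$0.00 total_interest=$7.10
After 8 (withdraw($300)): balance=$0.00 total_interest=$7.10
After 9 (year_end (apply 5% annual interest)): balance=$0.00 total_interest=$7.10
After 10 (year_end (apply 5% annual interest)): balance=$0.00 total_interest=$7.10

Answer: 0.00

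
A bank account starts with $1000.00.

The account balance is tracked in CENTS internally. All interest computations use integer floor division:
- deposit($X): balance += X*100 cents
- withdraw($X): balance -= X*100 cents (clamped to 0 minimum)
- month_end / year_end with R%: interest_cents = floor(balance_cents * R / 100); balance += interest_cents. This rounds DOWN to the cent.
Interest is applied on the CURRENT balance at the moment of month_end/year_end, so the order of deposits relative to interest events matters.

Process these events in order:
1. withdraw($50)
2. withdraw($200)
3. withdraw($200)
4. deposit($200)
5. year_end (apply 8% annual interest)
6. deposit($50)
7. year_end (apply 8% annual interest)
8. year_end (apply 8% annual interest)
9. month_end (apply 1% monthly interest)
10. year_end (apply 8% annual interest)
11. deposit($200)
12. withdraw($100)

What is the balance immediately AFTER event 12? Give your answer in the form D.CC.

After 1 (withdraw($50)): balance=$950.00 total_interest=$0.00
After 2 (withdraw($200)): balance=$750.00 total_interest=$0.00
After 3 (withdraw($200)): balance=$550.00 total_interest=$0.00
After 4 (deposit($200)): balance=$750.00 total_interest=$0.00
After 5 (year_end (apply 8% annual interest)): balance=$810.00 total_interest=$60.00
After 6 (deposit($50)): balance=$860.00 total_interest=$60.00
After 7 (year_end (apply 8% annual interest)): balance=$928.80 total_interest=$128.80
After 8 (year_end (apply 8% annual interest)): balance=$1003.10 total_interest=$203.10
After 9 (month_end (apply 1% monthly interest)): balance=$1013.13 total_interest=$213.13
After 10 (year_end (apply 8% annual interest)): balance=$1094.18 total_interest=$294.18
After 11 (deposit($200)): balance=$1294.18 total_interest=$294.18
After 12 (withdraw($100)): balance=$1194.18 total_interest=$294.18

Answer: 1194.18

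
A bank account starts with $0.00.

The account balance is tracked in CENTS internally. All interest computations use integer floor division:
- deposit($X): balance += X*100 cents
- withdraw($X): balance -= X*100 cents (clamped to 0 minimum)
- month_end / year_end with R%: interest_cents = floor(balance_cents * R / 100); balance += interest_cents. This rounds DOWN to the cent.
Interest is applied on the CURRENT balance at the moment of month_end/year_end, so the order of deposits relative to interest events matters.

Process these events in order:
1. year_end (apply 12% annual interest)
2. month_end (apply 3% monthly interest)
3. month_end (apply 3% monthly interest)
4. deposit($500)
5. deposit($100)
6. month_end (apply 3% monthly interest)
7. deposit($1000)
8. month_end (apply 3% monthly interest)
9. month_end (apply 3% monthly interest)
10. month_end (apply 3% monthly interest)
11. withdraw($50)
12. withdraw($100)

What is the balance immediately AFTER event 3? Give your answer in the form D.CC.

Answer: 0.00

Derivation:
After 1 (year_end (apply 12% annual interest)): balance=$0.00 total_interest=$0.00
After 2 (month_end (apply 3% monthly interest)): balance=$0.00 total_interest=$0.00
After 3 (month_end (apply 3% monthly interest)): balance=$0.00 total_interest=$0.00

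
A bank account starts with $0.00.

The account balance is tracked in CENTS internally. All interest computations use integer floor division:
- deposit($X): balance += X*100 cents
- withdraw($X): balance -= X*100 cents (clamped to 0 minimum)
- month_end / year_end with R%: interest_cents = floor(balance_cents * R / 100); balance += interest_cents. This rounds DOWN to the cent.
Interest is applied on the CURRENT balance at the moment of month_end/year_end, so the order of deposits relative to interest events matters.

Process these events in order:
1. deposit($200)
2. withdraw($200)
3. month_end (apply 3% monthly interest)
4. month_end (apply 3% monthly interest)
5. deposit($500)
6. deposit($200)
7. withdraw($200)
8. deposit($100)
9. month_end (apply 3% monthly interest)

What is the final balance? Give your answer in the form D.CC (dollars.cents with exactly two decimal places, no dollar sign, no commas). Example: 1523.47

After 1 (deposit($200)): balance=$200.00 total_interest=$0.00
After 2 (withdraw($200)): balance=$0.00 total_interest=$0.00
After 3 (month_end (apply 3% monthly interest)): balance=$0.00 total_interest=$0.00
After 4 (month_end (apply 3% monthly interest)): balance=$0.00 total_interest=$0.00
After 5 (deposit($500)): balance=$500.00 total_interest=$0.00
After 6 (deposit($200)): balance=$700.00 total_interest=$0.00
After 7 (withdraw($200)): balance=$500.00 total_interest=$0.00
After 8 (deposit($100)): balance=$600.00 total_interest=$0.00
After 9 (month_end (apply 3% monthly interest)): balance=$618.00 total_interest=$18.00

Answer: 618.00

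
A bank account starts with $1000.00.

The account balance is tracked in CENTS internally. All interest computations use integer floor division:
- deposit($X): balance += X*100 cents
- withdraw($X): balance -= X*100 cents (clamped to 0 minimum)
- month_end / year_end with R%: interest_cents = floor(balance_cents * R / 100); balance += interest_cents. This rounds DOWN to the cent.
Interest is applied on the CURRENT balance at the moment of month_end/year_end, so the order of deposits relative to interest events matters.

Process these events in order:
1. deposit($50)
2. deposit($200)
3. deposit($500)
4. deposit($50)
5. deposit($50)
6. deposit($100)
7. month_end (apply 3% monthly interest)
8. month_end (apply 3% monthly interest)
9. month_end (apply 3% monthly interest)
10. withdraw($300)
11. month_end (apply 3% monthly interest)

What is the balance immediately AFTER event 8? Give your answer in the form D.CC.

Answer: 2068.75

Derivation:
After 1 (deposit($50)): balance=$1050.00 total_interest=$0.00
After 2 (deposit($200)): balance=$1250.00 total_interest=$0.00
After 3 (deposit($500)): balance=$1750.00 total_interest=$0.00
After 4 (deposit($50)): balance=$1800.00 total_interest=$0.00
After 5 (deposit($50)): balance=$1850.00 total_interest=$0.00
After 6 (deposit($100)): balance=$1950.00 total_interest=$0.00
After 7 (month_end (apply 3% monthly interest)): balance=$2008.50 total_interest=$58.50
After 8 (month_end (apply 3% monthly interest)): balance=$2068.75 total_interest=$118.75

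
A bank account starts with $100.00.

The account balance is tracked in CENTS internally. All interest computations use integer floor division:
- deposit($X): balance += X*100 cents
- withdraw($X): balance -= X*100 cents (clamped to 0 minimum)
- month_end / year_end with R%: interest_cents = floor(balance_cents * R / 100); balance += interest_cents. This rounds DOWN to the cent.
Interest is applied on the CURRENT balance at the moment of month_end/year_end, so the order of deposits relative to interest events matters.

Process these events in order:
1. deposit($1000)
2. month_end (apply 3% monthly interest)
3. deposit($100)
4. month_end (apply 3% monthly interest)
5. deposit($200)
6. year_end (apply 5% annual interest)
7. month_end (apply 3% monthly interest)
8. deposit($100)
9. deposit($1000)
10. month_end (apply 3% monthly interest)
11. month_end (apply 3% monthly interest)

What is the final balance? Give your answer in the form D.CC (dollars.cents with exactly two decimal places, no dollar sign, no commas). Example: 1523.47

After 1 (deposit($1000)): balance=$1100.00 total_interest=$0.00
After 2 (month_end (apply 3% monthly interest)): balance=$1133.00 total_interest=$33.00
After 3 (deposit($100)): balance=$1233.00 total_interest=$33.00
After 4 (month_end (apply 3% monthly interest)): balance=$1269.99 total_interest=$69.99
After 5 (deposit($200)): balance=$1469.99 total_interest=$69.99
After 6 (year_end (apply 5% annual interest)): balance=$1543.48 total_interest=$143.48
After 7 (month_end (apply 3% monthly interest)): balance=$1589.78 total_interest=$189.78
After 8 (deposit($100)): balance=$1689.78 total_interest=$189.78
After 9 (deposit($1000)): balance=$2689.78 total_interest=$189.78
After 10 (month_end (apply 3% monthly interest)): balance=$2770.47 total_interest=$270.47
After 11 (month_end (apply 3% monthly interest)): balance=$2853.58 total_interest=$353.58

Answer: 2853.58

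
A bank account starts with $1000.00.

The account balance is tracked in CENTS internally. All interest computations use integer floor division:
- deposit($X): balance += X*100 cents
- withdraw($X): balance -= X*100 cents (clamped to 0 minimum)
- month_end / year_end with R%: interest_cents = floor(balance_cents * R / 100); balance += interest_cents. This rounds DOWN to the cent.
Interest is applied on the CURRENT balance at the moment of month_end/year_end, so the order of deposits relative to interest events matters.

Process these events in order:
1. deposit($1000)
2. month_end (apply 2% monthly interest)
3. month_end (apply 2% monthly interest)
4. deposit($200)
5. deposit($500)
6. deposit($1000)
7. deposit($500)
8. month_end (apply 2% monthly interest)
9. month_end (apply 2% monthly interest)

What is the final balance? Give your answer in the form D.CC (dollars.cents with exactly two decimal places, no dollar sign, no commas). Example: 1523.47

After 1 (deposit($1000)): balance=$2000.00 total_interest=$0.00
After 2 (month_end (apply 2% monthly interest)): balance=$2040.00 total_interest=$40.00
After 3 (month_end (apply 2% monthly interest)): balance=$2080.80 total_interest=$80.80
After 4 (deposit($200)): balance=$2280.80 total_interest=$80.80
After 5 (deposit($500)): balance=$2780.80 total_interest=$80.80
After 6 (deposit($1000)): balance=$3780.80 total_interest=$80.80
After 7 (deposit($500)): balance=$4280.80 total_interest=$80.80
After 8 (month_end (apply 2% monthly interest)): balance=$4366.41 total_interest=$166.41
After 9 (month_end (apply 2% monthly interest)): balance=$4453.73 total_interest=$253.73

Answer: 4453.73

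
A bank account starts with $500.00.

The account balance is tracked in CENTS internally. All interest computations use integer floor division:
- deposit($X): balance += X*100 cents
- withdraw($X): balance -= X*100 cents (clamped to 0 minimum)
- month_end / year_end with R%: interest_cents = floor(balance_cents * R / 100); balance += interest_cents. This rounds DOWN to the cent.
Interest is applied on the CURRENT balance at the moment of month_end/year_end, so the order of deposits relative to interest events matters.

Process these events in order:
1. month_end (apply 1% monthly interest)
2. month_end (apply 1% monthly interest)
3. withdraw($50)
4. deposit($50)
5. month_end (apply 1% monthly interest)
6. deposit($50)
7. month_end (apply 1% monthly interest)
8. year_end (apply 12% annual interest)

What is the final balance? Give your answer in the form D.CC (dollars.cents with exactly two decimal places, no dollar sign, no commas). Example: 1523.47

After 1 (month_end (apply 1% monthly interest)): balance=$505.00 total_interest=$5.00
After 2 (month_end (apply 1% monthly interest)): balance=$510.05 total_interest=$10.05
After 3 (withdraw($50)): balance=$460.05 total_interest=$10.05
After 4 (deposit($50)): balance=$510.05 total_interest=$10.05
After 5 (month_end (apply 1% monthly interest)): balance=$515.15 total_interest=$15.15
After 6 (deposit($50)): balance=$565.15 total_interest=$15.15
After 7 (month_end (apply 1% monthly interest)): balance=$570.80 total_interest=$20.80
After 8 (year_end (apply 12% annual interest)): balance=$639.29 total_interest=$89.29

Answer: 639.29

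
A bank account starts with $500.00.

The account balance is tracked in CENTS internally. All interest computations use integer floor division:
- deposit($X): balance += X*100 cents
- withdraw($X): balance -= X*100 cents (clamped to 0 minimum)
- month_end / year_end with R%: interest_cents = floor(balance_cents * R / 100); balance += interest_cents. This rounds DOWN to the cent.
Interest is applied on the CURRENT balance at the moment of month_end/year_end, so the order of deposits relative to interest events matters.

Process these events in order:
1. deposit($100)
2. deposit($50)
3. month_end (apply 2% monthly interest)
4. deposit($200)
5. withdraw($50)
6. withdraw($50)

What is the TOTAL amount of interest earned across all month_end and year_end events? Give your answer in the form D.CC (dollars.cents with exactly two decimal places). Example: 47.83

Answer: 13.00

Derivation:
After 1 (deposit($100)): balance=$600.00 total_interest=$0.00
After 2 (deposit($50)): balance=$650.00 total_interest=$0.00
After 3 (month_end (apply 2% monthly interest)): balance=$663.00 total_interest=$13.00
After 4 (deposit($200)): balance=$863.00 total_interest=$13.00
After 5 (withdraw($50)): balance=$813.00 total_interest=$13.00
After 6 (withdraw($50)): balance=$763.00 total_interest=$13.00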